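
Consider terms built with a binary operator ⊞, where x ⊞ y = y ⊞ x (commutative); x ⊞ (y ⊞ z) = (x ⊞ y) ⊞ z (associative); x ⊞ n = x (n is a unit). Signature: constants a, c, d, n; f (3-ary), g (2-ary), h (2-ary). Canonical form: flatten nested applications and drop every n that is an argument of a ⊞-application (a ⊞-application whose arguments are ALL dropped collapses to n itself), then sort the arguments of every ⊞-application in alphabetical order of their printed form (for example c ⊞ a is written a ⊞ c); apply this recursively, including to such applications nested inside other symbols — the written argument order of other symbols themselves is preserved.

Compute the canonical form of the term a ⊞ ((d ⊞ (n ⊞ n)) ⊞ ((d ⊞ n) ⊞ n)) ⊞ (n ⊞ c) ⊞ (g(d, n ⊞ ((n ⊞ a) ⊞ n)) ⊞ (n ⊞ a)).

Answer: a ⊞ a ⊞ c ⊞ d ⊞ d ⊞ g(d, a)

Derivation:
Un-nest:  a ⊞ d ⊞ n ⊞ n ⊞ d ⊞ n ⊞ n ⊞ n ⊞ c ⊞ g(d, n ⊞ ((n ⊞ a) ⊞ n)) ⊞ n ⊞ a
Inside:  g(d, n ⊞ ((n ⊞ a) ⊞ n))  →  g(d, a)
Units out:  drop n (×6)
Sort:  a ⊞ a ⊞ c ⊞ d ⊞ d ⊞ g(d, a)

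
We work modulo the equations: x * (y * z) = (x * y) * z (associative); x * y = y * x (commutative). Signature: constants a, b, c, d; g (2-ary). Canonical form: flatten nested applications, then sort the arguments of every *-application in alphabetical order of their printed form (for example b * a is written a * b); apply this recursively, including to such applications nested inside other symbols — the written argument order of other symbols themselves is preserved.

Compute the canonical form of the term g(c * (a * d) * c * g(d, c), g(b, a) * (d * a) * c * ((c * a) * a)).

Answer: g(a * c * c * d * g(d, c), a * a * a * c * c * d * g(b, a))

Derivation:
Focus inside:  g(b, a) * (d * a) * c * ((c * a) * a)
Merge nested applications:  g(b, a) * d * a * c * c * a * a
Sort arguments:  a * a * a * c * c * d * g(b, a)
Rebuild:  g(a * c * c * d * g(d, c), a * a * a * c * c * d * g(b, a))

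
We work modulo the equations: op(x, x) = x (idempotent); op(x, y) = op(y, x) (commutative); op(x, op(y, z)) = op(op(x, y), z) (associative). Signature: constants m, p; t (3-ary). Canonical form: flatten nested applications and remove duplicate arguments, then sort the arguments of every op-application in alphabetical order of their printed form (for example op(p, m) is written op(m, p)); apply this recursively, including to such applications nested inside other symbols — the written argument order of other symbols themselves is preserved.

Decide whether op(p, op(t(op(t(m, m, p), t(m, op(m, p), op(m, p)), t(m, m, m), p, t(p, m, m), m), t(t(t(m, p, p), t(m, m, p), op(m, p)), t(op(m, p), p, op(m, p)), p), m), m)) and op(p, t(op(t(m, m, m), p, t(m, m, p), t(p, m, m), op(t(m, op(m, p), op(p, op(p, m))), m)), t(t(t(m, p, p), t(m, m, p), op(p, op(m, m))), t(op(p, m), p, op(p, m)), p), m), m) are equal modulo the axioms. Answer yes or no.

Answer: yes — both canonical forms are op(m, p, t(op(m, p, t(m, m, m), t(m, m, p), t(m, op(m, p), op(m, p)), t(p, m, m)), t(t(t(m, p, p), t(m, m, p), op(m, p)), t(op(m, p), p, op(m, p)), p), m))

Derivation:
Left:  op(p, op(t(op(t(m, m, p), t(m, op(m, p), op(m, p)), t(m, m, m), p, t(p, m, m), m), t(t(t(m, p, p), t(m, m, p), op(m, p)), t(op(m, p), p, op(m, p)), p), m), m))
  Merge nested applications:  op(p, t(op(t(m, m, p), t(m, op(m, p), op(m, p)), t(m, m, m), p, t(p, m, m), m), t(t(t(m, p, p), t(m, m, p), op(m, p)), t(op(m, p), p, op(m, p)), p), m), m)
  Inside:  t(op(t(m, m, p), t(m, op(m, p), op(m, p)), t(m, m, m), p, t(p, m, m), m), t(t(t(m, p, p), t(m, m, p), op(m, p)), t(op(m, p), p, op(m, p)), p), m)  →  t(op(m, p, t(m, m, m), t(m, m, p), t(m, op(m, p), op(m, p)), t(p, m, m)), t(t(t(m, p, p), t(m, m, p), op(m, p)), t(op(m, p), p, op(m, p)), p), m)
  Order the arguments:  op(m, p, t(op(m, p, t(m, m, m), t(m, m, p), t(m, op(m, p), op(m, p)), t(p, m, m)), t(t(t(m, p, p), t(m, m, p), op(m, p)), t(op(m, p), p, op(m, p)), p), m))
Right:  op(p, t(op(t(m, m, m), p, t(m, m, p), t(p, m, m), op(t(m, op(m, p), op(p, op(p, m))), m)), t(t(t(m, p, p), t(m, m, p), op(p, op(m, m))), t(op(p, m), p, op(p, m)), p), m), m)
  Inside:  t(op(t(m, m, m), p, t(m, m, p), t(p, m, m), op(t(m, op(m, p), op(p, op(p, m))), m)), t(t(t(m, p, p), t(m, m, p), op(p, op(m, m))), t(op(p, m), p, op(p, m)), p), m)  →  t(op(m, p, t(m, m, m), t(m, m, p), t(m, op(m, p), op(m, p)), t(p, m, m)), t(t(t(m, p, p), t(m, m, p), op(m, p)), t(op(m, p), p, op(m, p)), p), m)
  Sort:  op(m, p, t(op(m, p, t(m, m, m), t(m, m, p), t(m, op(m, p), op(m, p)), t(p, m, m)), t(t(t(m, p, p), t(m, m, p), op(m, p)), t(op(m, p), p, op(m, p)), p), m))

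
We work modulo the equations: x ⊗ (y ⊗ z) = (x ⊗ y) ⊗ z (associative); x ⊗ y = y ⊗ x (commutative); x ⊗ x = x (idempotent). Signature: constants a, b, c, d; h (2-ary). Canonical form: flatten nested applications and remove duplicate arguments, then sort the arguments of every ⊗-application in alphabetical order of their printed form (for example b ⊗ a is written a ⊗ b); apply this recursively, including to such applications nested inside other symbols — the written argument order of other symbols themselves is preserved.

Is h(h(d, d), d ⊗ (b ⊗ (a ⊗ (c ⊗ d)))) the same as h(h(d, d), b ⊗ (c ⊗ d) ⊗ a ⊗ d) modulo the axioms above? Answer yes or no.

Left:  h(h(d, d), d ⊗ (b ⊗ (a ⊗ (c ⊗ d))))
  Work inside:  d ⊗ (b ⊗ (a ⊗ (c ⊗ d)))
  Un-nest:  d ⊗ b ⊗ a ⊗ c ⊗ d
  Idempotence:  drop duplicate d
  Order the arguments:  a ⊗ b ⊗ c ⊗ d
  Put back:  h(h(d, d), a ⊗ b ⊗ c ⊗ d)
Right:  h(h(d, d), b ⊗ (c ⊗ d) ⊗ a ⊗ d)
  Focus inside:  b ⊗ (c ⊗ d) ⊗ a ⊗ d
  Flatten:  b ⊗ c ⊗ d ⊗ a ⊗ d
  Drop duplicates:  drop duplicate d
  Sort:  a ⊗ b ⊗ c ⊗ d
  Rebuild:  h(h(d, d), a ⊗ b ⊗ c ⊗ d)

Answer: yes — both canonical forms are h(h(d, d), a ⊗ b ⊗ c ⊗ d)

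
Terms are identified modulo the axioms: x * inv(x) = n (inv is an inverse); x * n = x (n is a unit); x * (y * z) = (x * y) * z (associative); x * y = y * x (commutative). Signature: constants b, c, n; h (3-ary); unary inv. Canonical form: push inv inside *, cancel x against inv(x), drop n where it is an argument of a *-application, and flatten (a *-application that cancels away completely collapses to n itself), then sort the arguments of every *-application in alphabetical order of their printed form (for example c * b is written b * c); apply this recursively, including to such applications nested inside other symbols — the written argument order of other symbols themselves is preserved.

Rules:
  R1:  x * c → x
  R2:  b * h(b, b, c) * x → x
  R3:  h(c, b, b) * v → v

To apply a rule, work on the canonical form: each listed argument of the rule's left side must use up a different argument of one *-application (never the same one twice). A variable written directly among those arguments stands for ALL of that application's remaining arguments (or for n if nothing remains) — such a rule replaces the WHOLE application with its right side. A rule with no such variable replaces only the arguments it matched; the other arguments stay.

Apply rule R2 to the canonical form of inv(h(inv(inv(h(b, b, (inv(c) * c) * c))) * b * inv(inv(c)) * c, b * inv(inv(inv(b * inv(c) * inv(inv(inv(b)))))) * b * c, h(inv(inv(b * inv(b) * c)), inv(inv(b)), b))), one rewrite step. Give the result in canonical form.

Canonical form:  inv(h(b * c * c * h(b, b, c), b * b * c * c, h(c, b, b)))
Match R2:  consume b, h(b, b, c);  x := c * c
The extension variable absorbs all remaining arguments, so the whole application is rewritten.
Giving:  inv(h(c * c, b * b * c * c, h(c, b, b)))

Answer: inv(h(c * c, b * b * c * c, h(c, b, b)))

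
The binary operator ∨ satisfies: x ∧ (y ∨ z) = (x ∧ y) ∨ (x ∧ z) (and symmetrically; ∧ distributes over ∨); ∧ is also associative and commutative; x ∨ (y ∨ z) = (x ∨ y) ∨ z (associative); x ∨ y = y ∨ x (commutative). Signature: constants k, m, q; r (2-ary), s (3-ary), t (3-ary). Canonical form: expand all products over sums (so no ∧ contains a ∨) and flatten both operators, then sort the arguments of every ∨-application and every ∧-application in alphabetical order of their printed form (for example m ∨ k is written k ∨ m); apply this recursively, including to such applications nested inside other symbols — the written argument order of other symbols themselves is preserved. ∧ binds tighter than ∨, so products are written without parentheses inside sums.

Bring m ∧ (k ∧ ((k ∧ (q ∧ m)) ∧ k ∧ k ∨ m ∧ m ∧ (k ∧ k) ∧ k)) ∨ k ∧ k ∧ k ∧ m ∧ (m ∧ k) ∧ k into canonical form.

Answer: k ∧ k ∧ k ∧ k ∧ k ∧ m ∧ m ∨ k ∧ k ∧ k ∧ k ∧ m ∧ m ∧ m ∨ k ∧ k ∧ k ∧ k ∧ m ∧ m ∧ q

Derivation:
Distribute:  k ∧ k ∧ k ∧ k ∧ m ∧ m ∧ q ∨ k ∧ k ∧ k ∧ k ∧ m ∧ m ∧ m ∨ k ∧ k ∧ k ∧ k ∧ k ∧ m ∧ m
Sort:  k ∧ k ∧ k ∧ k ∧ k ∧ m ∧ m ∨ k ∧ k ∧ k ∧ k ∧ m ∧ m ∧ m ∨ k ∧ k ∧ k ∧ k ∧ m ∧ m ∧ q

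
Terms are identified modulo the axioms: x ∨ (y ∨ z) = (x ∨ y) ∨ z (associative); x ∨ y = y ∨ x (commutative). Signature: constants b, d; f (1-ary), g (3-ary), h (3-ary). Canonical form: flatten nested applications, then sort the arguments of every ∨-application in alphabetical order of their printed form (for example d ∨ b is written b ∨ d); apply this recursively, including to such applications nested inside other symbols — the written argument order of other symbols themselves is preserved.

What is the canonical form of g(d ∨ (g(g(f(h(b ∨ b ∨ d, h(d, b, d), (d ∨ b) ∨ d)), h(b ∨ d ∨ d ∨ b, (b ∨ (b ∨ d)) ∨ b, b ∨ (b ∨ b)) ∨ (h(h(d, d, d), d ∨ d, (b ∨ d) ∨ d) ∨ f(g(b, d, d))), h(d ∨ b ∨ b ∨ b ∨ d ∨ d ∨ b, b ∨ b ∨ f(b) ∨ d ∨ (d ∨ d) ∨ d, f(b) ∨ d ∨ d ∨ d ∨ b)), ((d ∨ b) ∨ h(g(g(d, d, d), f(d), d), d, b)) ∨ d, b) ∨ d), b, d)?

Descend into:  d ∨ (g(g(f(h(b ∨ b ∨ d, h(d, b, d), (d ∨ b) ∨ d)), h(b ∨ d ∨ d ∨ b, (b ∨ (b ∨ d)) ∨ b, b ∨ (b ∨ b)) ∨ (h(h(d, d, d), d ∨ d, (b ∨ d) ∨ d) ∨ f(g(b, d, d))), h(d ∨ b ∨ b ∨ b ∨ d ∨ d ∨ b, b ∨ b ∨ f(b) ∨ d ∨ (d ∨ d) ∨ d, f(b) ∨ d ∨ d ∨ d ∨ b)), ((d ∨ b) ∨ h(g(g(d, d, d), f(d), d), d, b)) ∨ d, b) ∨ d)
Flatten:  d ∨ g(g(f(h(b ∨ b ∨ d, h(d, b, d), (d ∨ b) ∨ d)), h(b ∨ d ∨ d ∨ b, (b ∨ (b ∨ d)) ∨ b, b ∨ (b ∨ b)) ∨ (h(h(d, d, d), d ∨ d, (b ∨ d) ∨ d) ∨ f(g(b, d, d))), h(d ∨ b ∨ b ∨ b ∨ d ∨ d ∨ b, b ∨ b ∨ f(b) ∨ d ∨ (d ∨ d) ∨ d, f(b) ∨ d ∨ d ∨ d ∨ b)), ((d ∨ b) ∨ h(g(g(d, d, d), f(d), d), d, b)) ∨ d, b) ∨ d
Canonicalize subterm:  g(g(f(h(b ∨ b ∨ d, h(d, b, d), (d ∨ b) ∨ d)), h(b ∨ d ∨ d ∨ b, (b ∨ (b ∨ d)) ∨ b, b ∨ (b ∨ b)) ∨ (h(h(d, d, d), d ∨ d, (b ∨ d) ∨ d) ∨ f(g(b, d, d))), h(d ∨ b ∨ b ∨ b ∨ d ∨ d ∨ b, b ∨ b ∨ f(b) ∨ d ∨ (d ∨ d) ∨ d, f(b) ∨ d ∨ d ∨ d ∨ b)), ((d ∨ b) ∨ h(g(g(d, d, d), f(d), d), d, b)) ∨ d, b)  →  g(g(f(h(b ∨ b ∨ d, h(d, b, d), b ∨ d ∨ d)), f(g(b, d, d)) ∨ h(b ∨ b ∨ d ∨ d, b ∨ b ∨ b ∨ d, b ∨ b ∨ b) ∨ h(h(d, d, d), d ∨ d, b ∨ d ∨ d), h(b ∨ b ∨ b ∨ b ∨ d ∨ d ∨ d, b ∨ b ∨ d ∨ d ∨ d ∨ d ∨ f(b), b ∨ d ∨ d ∨ d ∨ f(b))), b ∨ d ∨ d ∨ h(g(g(d, d, d), f(d), d), d, b), b)
Sort arguments:  d ∨ d ∨ g(g(f(h(b ∨ b ∨ d, h(d, b, d), b ∨ d ∨ d)), f(g(b, d, d)) ∨ h(b ∨ b ∨ d ∨ d, b ∨ b ∨ b ∨ d, b ∨ b ∨ b) ∨ h(h(d, d, d), d ∨ d, b ∨ d ∨ d), h(b ∨ b ∨ b ∨ b ∨ d ∨ d ∨ d, b ∨ b ∨ d ∨ d ∨ d ∨ d ∨ f(b), b ∨ d ∨ d ∨ d ∨ f(b))), b ∨ d ∨ d ∨ h(g(g(d, d, d), f(d), d), d, b), b)
Reassemble:  g(d ∨ d ∨ g(g(f(h(b ∨ b ∨ d, h(d, b, d), b ∨ d ∨ d)), f(g(b, d, d)) ∨ h(b ∨ b ∨ d ∨ d, b ∨ b ∨ b ∨ d, b ∨ b ∨ b) ∨ h(h(d, d, d), d ∨ d, b ∨ d ∨ d), h(b ∨ b ∨ b ∨ b ∨ d ∨ d ∨ d, b ∨ b ∨ d ∨ d ∨ d ∨ d ∨ f(b), b ∨ d ∨ d ∨ d ∨ f(b))), b ∨ d ∨ d ∨ h(g(g(d, d, d), f(d), d), d, b), b), b, d)

Answer: g(d ∨ d ∨ g(g(f(h(b ∨ b ∨ d, h(d, b, d), b ∨ d ∨ d)), f(g(b, d, d)) ∨ h(b ∨ b ∨ d ∨ d, b ∨ b ∨ b ∨ d, b ∨ b ∨ b) ∨ h(h(d, d, d), d ∨ d, b ∨ d ∨ d), h(b ∨ b ∨ b ∨ b ∨ d ∨ d ∨ d, b ∨ b ∨ d ∨ d ∨ d ∨ d ∨ f(b), b ∨ d ∨ d ∨ d ∨ f(b))), b ∨ d ∨ d ∨ h(g(g(d, d, d), f(d), d), d, b), b), b, d)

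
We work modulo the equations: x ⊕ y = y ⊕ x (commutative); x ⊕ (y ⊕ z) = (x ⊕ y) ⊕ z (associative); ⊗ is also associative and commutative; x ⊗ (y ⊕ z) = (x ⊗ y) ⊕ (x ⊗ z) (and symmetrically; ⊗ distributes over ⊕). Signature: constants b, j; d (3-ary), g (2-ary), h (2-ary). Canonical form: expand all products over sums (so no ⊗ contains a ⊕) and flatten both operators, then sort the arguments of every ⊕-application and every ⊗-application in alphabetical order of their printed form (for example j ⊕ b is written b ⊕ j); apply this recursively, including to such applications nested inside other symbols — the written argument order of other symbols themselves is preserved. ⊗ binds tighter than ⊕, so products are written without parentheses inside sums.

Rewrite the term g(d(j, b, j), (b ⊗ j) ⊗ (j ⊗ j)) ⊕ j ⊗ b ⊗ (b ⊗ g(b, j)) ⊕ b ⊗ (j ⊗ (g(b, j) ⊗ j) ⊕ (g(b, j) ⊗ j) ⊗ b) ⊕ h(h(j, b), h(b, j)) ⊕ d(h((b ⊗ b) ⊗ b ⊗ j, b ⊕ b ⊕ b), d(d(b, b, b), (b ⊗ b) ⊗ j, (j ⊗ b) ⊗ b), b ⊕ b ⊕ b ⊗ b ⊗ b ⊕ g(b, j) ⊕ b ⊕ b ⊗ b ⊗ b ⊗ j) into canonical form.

Answer: b ⊗ b ⊗ g(b, j) ⊗ j ⊕ b ⊗ b ⊗ g(b, j) ⊗ j ⊕ b ⊗ g(b, j) ⊗ j ⊗ j ⊕ d(h(b ⊗ b ⊗ b ⊗ j, b ⊕ b ⊕ b), d(d(b, b, b), b ⊗ b ⊗ j, b ⊗ b ⊗ j), b ⊕ b ⊕ b ⊕ b ⊗ b ⊗ b ⊕ b ⊗ b ⊗ b ⊗ j ⊕ g(b, j)) ⊕ g(d(j, b, j), b ⊗ j ⊗ j ⊗ j) ⊕ h(h(j, b), h(b, j))

Derivation:
Expand products over sums:  g(d(j, b, j), b ⊗ j ⊗ j ⊗ j) ⊕ b ⊗ b ⊗ g(b, j) ⊗ j ⊕ b ⊗ g(b, j) ⊗ j ⊗ j ⊕ b ⊗ b ⊗ g(b, j) ⊗ j ⊕ h(h(j, b), h(b, j)) ⊕ d(h(b ⊗ b ⊗ b ⊗ j, b ⊕ b ⊕ b), d(d(b, b, b), b ⊗ b ⊗ j, b ⊗ b ⊗ j), b ⊕ b ⊕ b ⊕ b ⊗ b ⊗ b ⊕ b ⊗ b ⊗ b ⊗ j ⊕ g(b, j))
Order the arguments:  b ⊗ b ⊗ g(b, j) ⊗ j ⊕ b ⊗ b ⊗ g(b, j) ⊗ j ⊕ b ⊗ g(b, j) ⊗ j ⊗ j ⊕ d(h(b ⊗ b ⊗ b ⊗ j, b ⊕ b ⊕ b), d(d(b, b, b), b ⊗ b ⊗ j, b ⊗ b ⊗ j), b ⊕ b ⊕ b ⊕ b ⊗ b ⊗ b ⊕ b ⊗ b ⊗ b ⊗ j ⊕ g(b, j)) ⊕ g(d(j, b, j), b ⊗ j ⊗ j ⊗ j) ⊕ h(h(j, b), h(b, j))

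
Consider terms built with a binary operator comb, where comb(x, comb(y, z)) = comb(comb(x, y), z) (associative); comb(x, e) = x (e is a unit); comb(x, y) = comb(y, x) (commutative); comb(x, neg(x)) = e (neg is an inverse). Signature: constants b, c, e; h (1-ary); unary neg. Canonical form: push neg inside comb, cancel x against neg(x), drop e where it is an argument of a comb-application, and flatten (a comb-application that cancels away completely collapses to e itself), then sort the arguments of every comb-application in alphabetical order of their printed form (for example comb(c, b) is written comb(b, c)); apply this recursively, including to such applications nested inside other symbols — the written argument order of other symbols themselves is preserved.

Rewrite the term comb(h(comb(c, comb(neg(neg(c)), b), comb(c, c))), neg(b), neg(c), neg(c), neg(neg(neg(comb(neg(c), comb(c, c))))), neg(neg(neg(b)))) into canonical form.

Answer: comb(h(comb(b, c, c, c, c)), neg(b), neg(b), neg(c), neg(c), neg(c))

Derivation:
Push neg inside:  distribute neg over comb and collapse double neg
Combine occurrences:  comb(h(comb(b, c, c, c, c)), neg(b), neg(b), neg(c), neg(c), neg(c))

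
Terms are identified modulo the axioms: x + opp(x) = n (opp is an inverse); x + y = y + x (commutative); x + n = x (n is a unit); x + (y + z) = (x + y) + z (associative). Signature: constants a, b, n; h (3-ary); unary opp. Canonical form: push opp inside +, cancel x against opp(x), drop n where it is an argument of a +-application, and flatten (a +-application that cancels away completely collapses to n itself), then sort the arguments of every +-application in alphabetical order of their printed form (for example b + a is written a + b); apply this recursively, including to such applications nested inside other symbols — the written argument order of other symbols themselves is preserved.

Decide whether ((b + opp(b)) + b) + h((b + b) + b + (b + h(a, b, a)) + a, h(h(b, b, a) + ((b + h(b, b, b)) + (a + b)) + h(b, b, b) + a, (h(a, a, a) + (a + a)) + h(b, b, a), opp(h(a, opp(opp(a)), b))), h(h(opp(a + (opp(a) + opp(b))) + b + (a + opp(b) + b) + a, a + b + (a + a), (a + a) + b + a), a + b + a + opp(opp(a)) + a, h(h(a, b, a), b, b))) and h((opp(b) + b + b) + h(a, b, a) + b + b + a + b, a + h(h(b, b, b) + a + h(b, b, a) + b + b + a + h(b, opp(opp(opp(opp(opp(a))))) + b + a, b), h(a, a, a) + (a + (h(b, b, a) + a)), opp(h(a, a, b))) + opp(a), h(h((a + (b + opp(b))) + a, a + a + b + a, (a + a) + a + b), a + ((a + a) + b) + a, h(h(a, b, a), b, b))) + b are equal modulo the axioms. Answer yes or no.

Left:  ((b + opp(b)) + b) + h((b + b) + b + (b + h(a, b, a)) + a, h(h(b, b, a) + ((b + h(b, b, b)) + (a + b)) + h(b, b, b) + a, (h(a, a, a) + (a + a)) + h(b, b, a), opp(h(a, opp(opp(a)), b))), h(h(opp(a + (opp(a) + opp(b))) + b + (a + opp(b) + b) + a, a + b + (a + a), (a + a) + b + a), a + b + a + opp(opp(a)) + a, h(h(a, b, a), b, b)))
  Push opp inside:  distribute opp over + and collapse double opp
  Collect terms:  b + h(a + b + b + b + b + h(a, b, a), h(a + a + b + b + h(b, b, a) + h(b, b, b) + h(b, b, b), a + a + h(a, a, a) + h(b, b, a), opp(h(a, a, b))), h(h(a + a + b + b, a + a + a + b, a + a + a + b), a + a + a + a + b, h(h(a, b, a), b, b)))
Right:  h((opp(b) + b + b) + h(a, b, a) + b + b + a + b, a + h(h(b, b, b) + a + h(b, b, a) + b + b + a + h(b, opp(opp(opp(opp(opp(a))))) + b + a, b), h(a, a, a) + (a + (h(b, b, a) + a)), opp(h(a, a, b))) + opp(a), h(h((a + (b + opp(b))) + a, a + a + b + a, (a + a) + a + b), a + ((a + a) + b) + a, h(h(a, b, a), b, b))) + b
  Push opp inside:  distribute opp over + and collapse double opp
  Combine occurrences:  h(a + b + b + b + b + h(a, b, a), h(a + a + b + b + h(b, b, a) + h(b, b, b) + h(b, b, b), a + a + h(a, a, a) + h(b, b, a), opp(h(a, a, b))), h(h(a + a, a + a + a + b, a + a + a + b), a + a + a + a + b, h(h(a, b, a), b, b))) + b
  Sort:  b + h(a + b + b + b + b + h(a, b, a), h(a + a + b + b + h(b, b, a) + h(b, b, b) + h(b, b, b), a + a + h(a, a, a) + h(b, b, a), opp(h(a, a, b))), h(h(a + a, a + a + a + b, a + a + a + b), a + a + a + a + b, h(h(a, b, a), b, b)))

Answer: no — b + h(a + b + b + b + b + h(a, b, a), h(a + a + b + b + h(b, b, a) + h(b, b, b) + h(b, b, b), a + a + h(a, a, a) + h(b, b, a), opp(h(a, a, b))), h(h(a + a + b + b, a + a + a + b, a + a + a + b), a + a + a + a + b, h(h(a, b, a), b, b))) vs b + h(a + b + b + b + b + h(a, b, a), h(a + a + b + b + h(b, b, a) + h(b, b, b) + h(b, b, b), a + a + h(a, a, a) + h(b, b, a), opp(h(a, a, b))), h(h(a + a, a + a + a + b, a + a + a + b), a + a + a + a + b, h(h(a, b, a), b, b)))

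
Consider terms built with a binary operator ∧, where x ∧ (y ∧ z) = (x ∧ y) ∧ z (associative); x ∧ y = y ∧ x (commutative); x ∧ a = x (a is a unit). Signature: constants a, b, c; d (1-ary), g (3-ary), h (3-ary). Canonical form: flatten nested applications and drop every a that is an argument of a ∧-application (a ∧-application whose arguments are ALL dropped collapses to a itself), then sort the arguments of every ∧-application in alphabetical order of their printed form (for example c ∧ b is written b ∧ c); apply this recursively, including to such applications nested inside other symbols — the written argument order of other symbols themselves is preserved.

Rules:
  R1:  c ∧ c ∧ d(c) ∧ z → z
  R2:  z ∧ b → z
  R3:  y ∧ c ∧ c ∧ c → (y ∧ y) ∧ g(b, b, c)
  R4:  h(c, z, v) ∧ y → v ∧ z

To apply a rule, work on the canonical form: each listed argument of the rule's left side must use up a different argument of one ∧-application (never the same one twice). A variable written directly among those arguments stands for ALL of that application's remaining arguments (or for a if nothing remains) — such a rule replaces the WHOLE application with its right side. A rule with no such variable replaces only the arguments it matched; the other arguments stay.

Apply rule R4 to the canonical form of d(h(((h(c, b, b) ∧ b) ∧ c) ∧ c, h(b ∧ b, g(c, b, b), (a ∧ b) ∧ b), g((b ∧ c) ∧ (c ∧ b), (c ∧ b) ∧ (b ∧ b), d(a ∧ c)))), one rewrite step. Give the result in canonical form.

Answer: d(h(b ∧ b, h(b ∧ b, g(c, b, b), b ∧ b), g(b ∧ b ∧ c ∧ c, b ∧ b ∧ b ∧ c, d(c))))

Derivation:
Canonical form:  d(h(b ∧ c ∧ c ∧ h(c, b, b), h(b ∧ b, g(c, b, b), b ∧ b), g(b ∧ b ∧ c ∧ c, b ∧ b ∧ b ∧ c, d(c))))
Apply R4:  consuming h(c, b, b);  v := b, y := b ∧ c ∧ c, z := b
Every leftover argument binds to the variable; the entire application is replaced.
Result:  d(h(b ∧ b, h(b ∧ b, g(c, b, b), b ∧ b), g(b ∧ b ∧ c ∧ c, b ∧ b ∧ b ∧ c, d(c))))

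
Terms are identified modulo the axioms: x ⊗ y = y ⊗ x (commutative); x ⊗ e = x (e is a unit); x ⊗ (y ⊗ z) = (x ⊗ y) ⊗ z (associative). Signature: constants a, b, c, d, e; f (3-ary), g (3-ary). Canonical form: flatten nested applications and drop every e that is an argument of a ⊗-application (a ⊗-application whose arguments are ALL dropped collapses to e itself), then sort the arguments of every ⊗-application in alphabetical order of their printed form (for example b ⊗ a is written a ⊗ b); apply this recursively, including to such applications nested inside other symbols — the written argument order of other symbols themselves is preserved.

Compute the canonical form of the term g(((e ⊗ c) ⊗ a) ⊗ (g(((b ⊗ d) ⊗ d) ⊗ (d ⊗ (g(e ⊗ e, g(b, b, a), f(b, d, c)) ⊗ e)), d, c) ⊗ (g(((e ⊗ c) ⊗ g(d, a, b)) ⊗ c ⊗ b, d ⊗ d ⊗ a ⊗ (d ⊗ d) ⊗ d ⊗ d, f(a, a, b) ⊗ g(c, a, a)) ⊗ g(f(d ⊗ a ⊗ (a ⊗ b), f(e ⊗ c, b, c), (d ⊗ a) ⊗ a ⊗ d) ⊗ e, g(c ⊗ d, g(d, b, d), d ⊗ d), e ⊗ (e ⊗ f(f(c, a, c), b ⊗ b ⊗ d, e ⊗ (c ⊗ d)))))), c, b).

Answer: g(a ⊗ c ⊗ g(b ⊗ c ⊗ c ⊗ g(d, a, b), a ⊗ d ⊗ d ⊗ d ⊗ d ⊗ d ⊗ d, f(a, a, b) ⊗ g(c, a, a)) ⊗ g(b ⊗ d ⊗ d ⊗ d ⊗ g(e, g(b, b, a), f(b, d, c)), d, c) ⊗ g(f(a ⊗ a ⊗ b ⊗ d, f(c, b, c), a ⊗ a ⊗ d ⊗ d), g(c ⊗ d, g(d, b, d), d ⊗ d), f(f(c, a, c), b ⊗ b ⊗ d, c ⊗ d)), c, b)

Derivation:
Work inside:  ((e ⊗ c) ⊗ a) ⊗ (g(((b ⊗ d) ⊗ d) ⊗ (d ⊗ (g(e ⊗ e, g(b, b, a), f(b, d, c)) ⊗ e)), d, c) ⊗ (g(((e ⊗ c) ⊗ g(d, a, b)) ⊗ c ⊗ b, d ⊗ d ⊗ a ⊗ (d ⊗ d) ⊗ d ⊗ d, f(a, a, b) ⊗ g(c, a, a)) ⊗ g(f(d ⊗ a ⊗ (a ⊗ b), f(e ⊗ c, b, c), (d ⊗ a) ⊗ a ⊗ d) ⊗ e, g(c ⊗ d, g(d, b, d), d ⊗ d), e ⊗ (e ⊗ f(f(c, a, c), b ⊗ b ⊗ d, e ⊗ (c ⊗ d))))))
Flatten:  e ⊗ c ⊗ a ⊗ g(((b ⊗ d) ⊗ d) ⊗ (d ⊗ (g(e ⊗ e, g(b, b, a), f(b, d, c)) ⊗ e)), d, c) ⊗ g(((e ⊗ c) ⊗ g(d, a, b)) ⊗ c ⊗ b, d ⊗ d ⊗ a ⊗ (d ⊗ d) ⊗ d ⊗ d, f(a, a, b) ⊗ g(c, a, a)) ⊗ g(f(d ⊗ a ⊗ (a ⊗ b), f(e ⊗ c, b, c), (d ⊗ a) ⊗ a ⊗ d) ⊗ e, g(c ⊗ d, g(d, b, d), d ⊗ d), e ⊗ (e ⊗ f(f(c, a, c), b ⊗ b ⊗ d, e ⊗ (c ⊗ d))))
Simplify inside:  g(((b ⊗ d) ⊗ d) ⊗ (d ⊗ (g(e ⊗ e, g(b, b, a), f(b, d, c)) ⊗ e)), d, c)  →  g(b ⊗ d ⊗ d ⊗ d ⊗ g(e, g(b, b, a), f(b, d, c)), d, c)
Simplify inside:  g(((e ⊗ c) ⊗ g(d, a, b)) ⊗ c ⊗ b, d ⊗ d ⊗ a ⊗ (d ⊗ d) ⊗ d ⊗ d, f(a, a, b) ⊗ g(c, a, a))  →  g(b ⊗ c ⊗ c ⊗ g(d, a, b), a ⊗ d ⊗ d ⊗ d ⊗ d ⊗ d ⊗ d, f(a, a, b) ⊗ g(c, a, a))
Inside:  g(f(d ⊗ a ⊗ (a ⊗ b), f(e ⊗ c, b, c), (d ⊗ a) ⊗ a ⊗ d) ⊗ e, g(c ⊗ d, g(d, b, d), d ⊗ d), e ⊗ (e ⊗ f(f(c, a, c), b ⊗ b ⊗ d, e ⊗ (c ⊗ d))))  →  g(f(a ⊗ a ⊗ b ⊗ d, f(c, b, c), a ⊗ a ⊗ d ⊗ d), g(c ⊗ d, g(d, b, d), d ⊗ d), f(f(c, a, c), b ⊗ b ⊗ d, c ⊗ d))
Drop the unit:  drop e
Sort arguments:  a ⊗ c ⊗ g(b ⊗ c ⊗ c ⊗ g(d, a, b), a ⊗ d ⊗ d ⊗ d ⊗ d ⊗ d ⊗ d, f(a, a, b) ⊗ g(c, a, a)) ⊗ g(b ⊗ d ⊗ d ⊗ d ⊗ g(e, g(b, b, a), f(b, d, c)), d, c) ⊗ g(f(a ⊗ a ⊗ b ⊗ d, f(c, b, c), a ⊗ a ⊗ d ⊗ d), g(c ⊗ d, g(d, b, d), d ⊗ d), f(f(c, a, c), b ⊗ b ⊗ d, c ⊗ d))
Put back:  g(a ⊗ c ⊗ g(b ⊗ c ⊗ c ⊗ g(d, a, b), a ⊗ d ⊗ d ⊗ d ⊗ d ⊗ d ⊗ d, f(a, a, b) ⊗ g(c, a, a)) ⊗ g(b ⊗ d ⊗ d ⊗ d ⊗ g(e, g(b, b, a), f(b, d, c)), d, c) ⊗ g(f(a ⊗ a ⊗ b ⊗ d, f(c, b, c), a ⊗ a ⊗ d ⊗ d), g(c ⊗ d, g(d, b, d), d ⊗ d), f(f(c, a, c), b ⊗ b ⊗ d, c ⊗ d)), c, b)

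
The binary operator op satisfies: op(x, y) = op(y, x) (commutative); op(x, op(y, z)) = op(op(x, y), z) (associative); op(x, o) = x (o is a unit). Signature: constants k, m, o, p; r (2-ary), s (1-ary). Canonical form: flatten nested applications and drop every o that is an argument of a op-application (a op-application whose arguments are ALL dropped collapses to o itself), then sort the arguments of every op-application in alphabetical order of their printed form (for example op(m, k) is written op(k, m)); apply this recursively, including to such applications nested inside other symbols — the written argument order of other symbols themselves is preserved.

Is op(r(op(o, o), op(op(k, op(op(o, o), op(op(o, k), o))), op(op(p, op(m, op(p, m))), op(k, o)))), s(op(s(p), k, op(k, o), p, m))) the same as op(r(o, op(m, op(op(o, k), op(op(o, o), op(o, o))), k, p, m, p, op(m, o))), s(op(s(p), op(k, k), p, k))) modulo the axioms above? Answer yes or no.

Left:  op(r(op(o, o), op(op(k, op(op(o, o), op(op(o, k), o))), op(op(p, op(m, op(p, m))), op(k, o)))), s(op(s(p), k, op(k, o), p, m)))
  Simplify inside:  r(op(o, o), op(op(k, op(op(o, o), op(op(o, k), o))), op(op(p, op(m, op(p, m))), op(k, o))))  →  r(o, op(k, k, k, m, m, p, p))
  Canonicalize subterm:  s(op(s(p), k, op(k, o), p, m))  →  s(op(k, k, m, p, s(p)))
  Sort arguments:  op(r(o, op(k, k, k, m, m, p, p)), s(op(k, k, m, p, s(p))))
Right:  op(r(o, op(m, op(op(o, k), op(op(o, o), op(o, o))), k, p, m, p, op(m, o))), s(op(s(p), op(k, k), p, k)))
  Canonicalize subterm:  r(o, op(m, op(op(o, k), op(op(o, o), op(o, o))), k, p, m, p, op(m, o)))  →  r(o, op(k, k, m, m, m, p, p))
  Canonicalize subterm:  s(op(s(p), op(k, k), p, k))  →  s(op(k, k, k, p, s(p)))
  Order the arguments:  op(r(o, op(k, k, m, m, m, p, p)), s(op(k, k, k, p, s(p))))

Answer: no — op(r(o, op(k, k, k, m, m, p, p)), s(op(k, k, m, p, s(p)))) vs op(r(o, op(k, k, m, m, m, p, p)), s(op(k, k, k, p, s(p))))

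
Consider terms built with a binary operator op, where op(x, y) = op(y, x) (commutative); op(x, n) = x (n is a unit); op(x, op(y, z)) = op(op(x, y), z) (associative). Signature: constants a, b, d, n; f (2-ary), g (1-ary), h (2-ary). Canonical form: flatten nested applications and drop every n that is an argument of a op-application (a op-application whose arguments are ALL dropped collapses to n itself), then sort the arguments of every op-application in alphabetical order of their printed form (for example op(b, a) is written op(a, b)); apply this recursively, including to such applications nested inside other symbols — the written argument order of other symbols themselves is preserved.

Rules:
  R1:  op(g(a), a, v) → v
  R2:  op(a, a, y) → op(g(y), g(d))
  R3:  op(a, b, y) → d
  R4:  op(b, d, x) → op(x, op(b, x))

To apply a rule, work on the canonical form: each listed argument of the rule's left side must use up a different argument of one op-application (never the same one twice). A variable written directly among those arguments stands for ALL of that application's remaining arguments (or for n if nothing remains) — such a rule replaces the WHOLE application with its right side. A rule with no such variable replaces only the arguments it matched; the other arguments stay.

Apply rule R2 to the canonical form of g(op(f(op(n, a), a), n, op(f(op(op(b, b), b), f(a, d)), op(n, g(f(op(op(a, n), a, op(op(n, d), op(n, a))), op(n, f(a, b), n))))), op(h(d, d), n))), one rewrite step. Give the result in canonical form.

Answer: g(op(f(a, a), f(op(b, b, b), f(a, d)), g(f(op(g(d), g(op(a, d))), f(a, b))), h(d, d)))

Derivation:
Canonical form:  g(op(f(a, a), f(op(b, b, b), f(a, d)), g(f(op(a, a, a, d), f(a, b))), h(d, d)))
R2 matches:  uses a, a;  y := op(a, d)
The variable takes the whole remainder — replace the entire application.
Result:  g(op(f(a, a), f(op(b, b, b), f(a, d)), g(f(op(g(d), g(op(a, d))), f(a, b))), h(d, d)))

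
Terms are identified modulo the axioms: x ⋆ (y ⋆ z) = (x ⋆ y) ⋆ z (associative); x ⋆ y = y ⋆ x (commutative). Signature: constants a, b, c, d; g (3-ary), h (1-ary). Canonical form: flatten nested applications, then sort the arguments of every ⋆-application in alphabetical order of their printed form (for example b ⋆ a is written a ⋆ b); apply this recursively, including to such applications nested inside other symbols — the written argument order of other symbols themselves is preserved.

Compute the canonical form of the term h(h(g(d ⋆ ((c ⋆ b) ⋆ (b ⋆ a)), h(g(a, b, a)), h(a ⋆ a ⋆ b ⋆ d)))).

Answer: h(h(g(a ⋆ b ⋆ b ⋆ c ⋆ d, h(g(a, b, a)), h(a ⋆ a ⋆ b ⋆ d))))

Derivation:
Focus inside:  d ⋆ ((c ⋆ b) ⋆ (b ⋆ a))
Un-nest:  d ⋆ c ⋆ b ⋆ b ⋆ a
Sort:  a ⋆ b ⋆ b ⋆ c ⋆ d
Reassemble:  h(h(g(a ⋆ b ⋆ b ⋆ c ⋆ d, h(g(a, b, a)), h(a ⋆ a ⋆ b ⋆ d))))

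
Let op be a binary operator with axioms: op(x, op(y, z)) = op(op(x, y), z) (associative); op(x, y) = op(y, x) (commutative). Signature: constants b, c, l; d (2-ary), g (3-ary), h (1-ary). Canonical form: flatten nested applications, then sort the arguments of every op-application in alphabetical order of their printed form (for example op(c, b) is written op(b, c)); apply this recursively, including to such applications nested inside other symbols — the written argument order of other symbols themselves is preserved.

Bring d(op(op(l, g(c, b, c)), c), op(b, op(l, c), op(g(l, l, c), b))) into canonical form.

Answer: d(op(c, g(c, b, c), l), op(b, b, c, g(l, l, c), l))

Derivation:
Focus inside:  op(b, op(l, c), op(g(l, l, c), b))
Flatten:  op(b, l, c, g(l, l, c), b)
Sort arguments:  op(b, b, c, g(l, l, c), l)
Put back:  d(op(c, g(c, b, c), l), op(b, b, c, g(l, l, c), l))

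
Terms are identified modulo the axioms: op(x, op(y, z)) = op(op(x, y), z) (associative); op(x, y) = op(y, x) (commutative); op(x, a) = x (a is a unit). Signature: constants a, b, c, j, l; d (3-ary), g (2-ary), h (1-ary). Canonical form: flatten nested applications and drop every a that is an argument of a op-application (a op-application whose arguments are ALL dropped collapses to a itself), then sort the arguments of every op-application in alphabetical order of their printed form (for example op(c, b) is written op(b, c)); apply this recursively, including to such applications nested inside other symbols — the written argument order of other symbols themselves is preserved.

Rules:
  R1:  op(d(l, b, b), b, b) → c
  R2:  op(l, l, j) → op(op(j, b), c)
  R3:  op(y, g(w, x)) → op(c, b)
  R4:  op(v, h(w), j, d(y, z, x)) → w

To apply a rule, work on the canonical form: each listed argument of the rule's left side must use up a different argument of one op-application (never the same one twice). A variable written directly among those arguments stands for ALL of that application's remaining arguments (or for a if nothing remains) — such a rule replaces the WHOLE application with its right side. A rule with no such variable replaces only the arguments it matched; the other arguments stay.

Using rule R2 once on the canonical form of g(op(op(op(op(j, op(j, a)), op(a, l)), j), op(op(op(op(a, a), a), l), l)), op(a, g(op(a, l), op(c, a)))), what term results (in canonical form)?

Answer: g(op(b, c, j, j, j, l), g(l, c))

Derivation:
Canonical form:  g(op(j, j, j, l, l, l), g(l, c))
R2 matches:  uses j, l, l
Giving:  g(op(b, c, j, j, j, l), g(l, c))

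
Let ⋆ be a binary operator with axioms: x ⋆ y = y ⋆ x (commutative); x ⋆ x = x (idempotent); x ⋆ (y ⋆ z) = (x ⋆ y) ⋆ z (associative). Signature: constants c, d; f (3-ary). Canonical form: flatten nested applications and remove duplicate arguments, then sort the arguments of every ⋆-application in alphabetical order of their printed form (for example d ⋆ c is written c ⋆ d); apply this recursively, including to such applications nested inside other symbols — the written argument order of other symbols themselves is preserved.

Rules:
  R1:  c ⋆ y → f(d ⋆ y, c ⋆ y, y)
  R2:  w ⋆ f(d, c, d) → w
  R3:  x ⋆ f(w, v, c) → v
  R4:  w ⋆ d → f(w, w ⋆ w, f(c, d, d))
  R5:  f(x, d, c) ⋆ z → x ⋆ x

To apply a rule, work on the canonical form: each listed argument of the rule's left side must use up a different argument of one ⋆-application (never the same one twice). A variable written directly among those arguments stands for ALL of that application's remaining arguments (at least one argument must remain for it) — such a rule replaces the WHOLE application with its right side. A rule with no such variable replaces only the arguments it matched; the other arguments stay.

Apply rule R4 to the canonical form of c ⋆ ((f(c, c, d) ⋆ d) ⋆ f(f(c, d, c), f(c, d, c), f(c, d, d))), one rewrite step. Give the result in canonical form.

Answer: f(c ⋆ f(c, c, d) ⋆ f(f(c, d, c), f(c, d, c), f(c, d, d)), c ⋆ f(c, c, d) ⋆ f(f(c, d, c), f(c, d, c), f(c, d, d)), f(c, d, d))

Derivation:
Canonical form:  c ⋆ d ⋆ f(c, c, d) ⋆ f(f(c, d, c), f(c, d, c), f(c, d, d))
Match R4:  consume d;  w := c ⋆ f(c, c, d) ⋆ f(f(c, d, c), f(c, d, c), f(c, d, d))
Every leftover argument binds to the variable; the entire application is replaced.
New term:  f(c ⋆ f(c, c, d) ⋆ f(f(c, d, c), f(c, d, c), f(c, d, d)), c ⋆ f(c, c, d) ⋆ f(f(c, d, c), f(c, d, c), f(c, d, d)), f(c, d, d))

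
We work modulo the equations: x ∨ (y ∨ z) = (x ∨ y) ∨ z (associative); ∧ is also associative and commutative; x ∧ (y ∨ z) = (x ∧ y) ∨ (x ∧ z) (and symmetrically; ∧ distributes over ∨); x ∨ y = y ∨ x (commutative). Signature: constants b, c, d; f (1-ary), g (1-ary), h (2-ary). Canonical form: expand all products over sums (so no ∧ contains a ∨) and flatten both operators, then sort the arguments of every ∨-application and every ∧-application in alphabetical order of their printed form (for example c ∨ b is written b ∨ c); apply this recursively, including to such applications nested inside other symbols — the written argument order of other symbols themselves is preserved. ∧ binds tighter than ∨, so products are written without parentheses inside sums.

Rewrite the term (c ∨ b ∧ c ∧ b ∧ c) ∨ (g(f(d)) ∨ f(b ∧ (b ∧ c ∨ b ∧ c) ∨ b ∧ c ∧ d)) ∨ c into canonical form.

Distribute:  c ∨ b ∧ b ∧ c ∧ c ∨ g(f(d)) ∨ f(b ∧ b ∧ c ∨ b ∧ b ∧ c ∨ b ∧ c ∧ d) ∨ c
Sort arguments:  b ∧ b ∧ c ∧ c ∨ c ∨ c ∨ f(b ∧ b ∧ c ∨ b ∧ b ∧ c ∨ b ∧ c ∧ d) ∨ g(f(d))

Answer: b ∧ b ∧ c ∧ c ∨ c ∨ c ∨ f(b ∧ b ∧ c ∨ b ∧ b ∧ c ∨ b ∧ c ∧ d) ∨ g(f(d))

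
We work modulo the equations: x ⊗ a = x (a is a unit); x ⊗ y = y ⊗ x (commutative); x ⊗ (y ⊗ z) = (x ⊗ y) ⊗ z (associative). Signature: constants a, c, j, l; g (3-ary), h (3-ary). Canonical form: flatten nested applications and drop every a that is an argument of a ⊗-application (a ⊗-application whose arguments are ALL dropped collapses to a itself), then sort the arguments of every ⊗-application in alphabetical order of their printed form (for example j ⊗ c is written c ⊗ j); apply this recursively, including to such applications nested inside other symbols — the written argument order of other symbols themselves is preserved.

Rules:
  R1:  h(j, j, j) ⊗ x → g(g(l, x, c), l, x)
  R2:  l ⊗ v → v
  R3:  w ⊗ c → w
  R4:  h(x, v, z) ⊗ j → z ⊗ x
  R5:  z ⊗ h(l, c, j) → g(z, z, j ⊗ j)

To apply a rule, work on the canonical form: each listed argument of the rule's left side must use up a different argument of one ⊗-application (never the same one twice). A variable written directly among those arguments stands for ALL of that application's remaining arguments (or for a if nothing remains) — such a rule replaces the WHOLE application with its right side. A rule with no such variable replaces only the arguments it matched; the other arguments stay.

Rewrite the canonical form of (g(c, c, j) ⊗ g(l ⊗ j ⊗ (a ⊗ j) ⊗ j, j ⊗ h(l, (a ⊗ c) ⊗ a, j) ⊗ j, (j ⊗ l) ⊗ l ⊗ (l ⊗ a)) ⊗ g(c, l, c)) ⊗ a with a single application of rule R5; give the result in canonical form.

Answer: g(c, c, j) ⊗ g(c, l, c) ⊗ g(j ⊗ j ⊗ j ⊗ l, g(j ⊗ j, j ⊗ j, j ⊗ j), j ⊗ l ⊗ l ⊗ l)

Derivation:
Canonical form:  g(c, c, j) ⊗ g(c, l, c) ⊗ g(j ⊗ j ⊗ j ⊗ l, h(l, c, j) ⊗ j ⊗ j, j ⊗ l ⊗ l ⊗ l)
Apply R5:  consuming h(l, c, j);  z := j ⊗ j
The variable takes the whole remainder — replace the entire application.
Giving:  g(c, c, j) ⊗ g(c, l, c) ⊗ g(j ⊗ j ⊗ j ⊗ l, g(j ⊗ j, j ⊗ j, j ⊗ j), j ⊗ l ⊗ l ⊗ l)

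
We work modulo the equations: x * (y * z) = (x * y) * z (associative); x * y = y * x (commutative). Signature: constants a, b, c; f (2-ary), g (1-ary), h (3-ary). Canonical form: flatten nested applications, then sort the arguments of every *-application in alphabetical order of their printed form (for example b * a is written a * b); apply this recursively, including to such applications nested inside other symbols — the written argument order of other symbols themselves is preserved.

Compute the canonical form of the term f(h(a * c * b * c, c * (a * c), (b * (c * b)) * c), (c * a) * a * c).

Answer: f(h(a * b * c * c, a * c * c, b * b * c * c), a * a * c * c)

Derivation:
Focus inside:  (b * (c * b)) * c
Merge nested applications:  b * c * b * c
Sort arguments:  b * b * c * c
Put back:  f(h(a * b * c * c, a * c * c, b * b * c * c), a * a * c * c)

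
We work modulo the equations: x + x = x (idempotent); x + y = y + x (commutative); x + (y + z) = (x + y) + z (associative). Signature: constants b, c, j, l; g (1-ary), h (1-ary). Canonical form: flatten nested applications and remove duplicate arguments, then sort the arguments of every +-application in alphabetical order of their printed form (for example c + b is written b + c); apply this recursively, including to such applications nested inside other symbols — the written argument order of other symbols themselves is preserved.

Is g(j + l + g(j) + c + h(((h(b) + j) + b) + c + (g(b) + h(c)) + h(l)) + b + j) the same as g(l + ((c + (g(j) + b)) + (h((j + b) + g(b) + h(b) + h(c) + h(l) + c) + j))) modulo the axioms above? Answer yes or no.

Answer: yes — both canonical forms are g(b + c + g(j) + h(b + c + g(b) + h(b) + h(c) + h(l) + j) + j + l)

Derivation:
Left:  g(j + l + g(j) + c + h(((h(b) + j) + b) + c + (g(b) + h(c)) + h(l)) + b + j)
  Descend into:  j + l + g(j) + c + h(((h(b) + j) + b) + c + (g(b) + h(c)) + h(l)) + b + j
  Simplify inside:  h(((h(b) + j) + b) + c + (g(b) + h(c)) + h(l))  →  h(b + c + g(b) + h(b) + h(c) + h(l) + j)
  Deduplicate:  drop duplicate j
  Sort arguments:  b + c + g(j) + h(b + c + g(b) + h(b) + h(c) + h(l) + j) + j + l
  Reassemble:  g(b + c + g(j) + h(b + c + g(b) + h(b) + h(c) + h(l) + j) + j + l)
Right:  g(l + ((c + (g(j) + b)) + (h((j + b) + g(b) + h(b) + h(c) + h(l) + c) + j)))
  Focus inside:  l + ((c + (g(j) + b)) + (h((j + b) + g(b) + h(b) + h(c) + h(l) + c) + j))
  Merge nested applications:  l + c + g(j) + b + h((j + b) + g(b) + h(b) + h(c) + h(l) + c) + j
  Inside:  h((j + b) + g(b) + h(b) + h(c) + h(l) + c)  →  h(b + c + g(b) + h(b) + h(c) + h(l) + j)
  Sort arguments:  b + c + g(j) + h(b + c + g(b) + h(b) + h(c) + h(l) + j) + j + l
  Put back:  g(b + c + g(j) + h(b + c + g(b) + h(b) + h(c) + h(l) + j) + j + l)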